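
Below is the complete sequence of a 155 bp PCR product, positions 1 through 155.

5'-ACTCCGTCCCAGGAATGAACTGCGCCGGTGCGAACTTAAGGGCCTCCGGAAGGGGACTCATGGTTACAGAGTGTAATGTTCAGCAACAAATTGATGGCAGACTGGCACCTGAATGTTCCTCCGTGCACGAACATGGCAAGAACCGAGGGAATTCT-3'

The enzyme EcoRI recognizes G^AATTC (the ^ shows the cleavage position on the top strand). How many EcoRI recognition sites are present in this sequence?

GAATTC occurs starting at position 149.
EcoRI cuts at 1 site.

1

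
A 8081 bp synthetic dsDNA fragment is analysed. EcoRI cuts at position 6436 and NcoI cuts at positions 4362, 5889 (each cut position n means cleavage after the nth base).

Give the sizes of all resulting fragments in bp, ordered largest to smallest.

4362, 1645, 1527, 547 bp

Combined cut positions (sorted): 4362, 5889, 6436.
Linear molecule, 3 cuts → 4 fragments:
  4362 − 0 = 4362 bp
  5889 − 4362 = 1527 bp
  6436 − 5889 = 547 bp
  8081 − 6436 = 1645 bp
Sorted largest to smallest: 4362, 1645, 1527, 547 bp.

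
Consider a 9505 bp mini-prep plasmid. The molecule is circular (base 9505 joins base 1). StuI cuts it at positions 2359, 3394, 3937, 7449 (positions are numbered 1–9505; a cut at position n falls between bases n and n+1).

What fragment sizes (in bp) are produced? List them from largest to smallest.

Circular molecule, 4 cuts → 4 fragments:
  3394 − 2359 = 1035 bp
  3937 − 3394 = 543 bp
  7449 − 3937 = 3512 bp
  wrap: 9505 − 7449 + 2359 = 4415 bp
Sorted largest to smallest: 4415, 3512, 1035, 543 bp.

4415, 3512, 1035, 543 bp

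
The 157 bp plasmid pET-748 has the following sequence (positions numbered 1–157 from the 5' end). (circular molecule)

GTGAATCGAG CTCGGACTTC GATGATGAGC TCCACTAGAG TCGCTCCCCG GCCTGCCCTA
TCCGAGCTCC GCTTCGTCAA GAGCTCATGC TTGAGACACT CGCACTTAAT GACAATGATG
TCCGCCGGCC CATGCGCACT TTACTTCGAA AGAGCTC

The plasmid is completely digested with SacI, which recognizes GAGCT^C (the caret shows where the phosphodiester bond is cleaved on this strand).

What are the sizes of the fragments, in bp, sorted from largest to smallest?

SacI sites (GAGCTC) start at positions 8, 27, 64, 81, 152.
SacI cuts after base 5 of each site (before the last base), so after positions 12, 31, 68, 85, 156.
Circular molecule, 5 cuts → 5 fragments:
  13–31 → 19 bp
  32–68 → 37 bp
  69–85 → 17 bp
  86–156 → 71 bp
  157–157 then 1–12 → 1 + 12 = 13 bp
Sorted largest to smallest: 71, 37, 19, 17, 13 bp.

71, 37, 19, 17, 13 bp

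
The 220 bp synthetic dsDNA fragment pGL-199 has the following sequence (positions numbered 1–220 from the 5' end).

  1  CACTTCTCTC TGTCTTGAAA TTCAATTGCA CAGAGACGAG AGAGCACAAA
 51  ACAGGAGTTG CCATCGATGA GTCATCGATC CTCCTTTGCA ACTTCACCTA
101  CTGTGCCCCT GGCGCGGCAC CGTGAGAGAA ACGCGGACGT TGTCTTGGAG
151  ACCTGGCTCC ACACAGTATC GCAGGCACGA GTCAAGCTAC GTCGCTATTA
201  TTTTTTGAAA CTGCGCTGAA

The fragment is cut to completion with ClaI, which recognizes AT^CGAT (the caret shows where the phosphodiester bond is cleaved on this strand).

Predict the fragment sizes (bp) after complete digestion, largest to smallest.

145, 64, 11 bp

ClaI sites (ATCGAT) start at positions 63, 74.
ClaI cuts after base 2 of each site, so after positions 64, 75.
Linear molecule, 2 cuts → 3 fragments:
  1–64 → 64 bp
  65–75 → 11 bp
  76–220 → 145 bp
Sorted largest to smallest: 145, 64, 11 bp.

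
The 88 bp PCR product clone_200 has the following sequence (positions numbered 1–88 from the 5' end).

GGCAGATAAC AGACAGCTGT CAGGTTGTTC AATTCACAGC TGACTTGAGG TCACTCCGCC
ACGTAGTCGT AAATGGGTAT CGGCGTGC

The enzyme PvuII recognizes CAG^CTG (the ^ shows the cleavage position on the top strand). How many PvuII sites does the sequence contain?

CAGCTG occurs starting at positions 14, 37.
PvuII cuts at 2 sites.

2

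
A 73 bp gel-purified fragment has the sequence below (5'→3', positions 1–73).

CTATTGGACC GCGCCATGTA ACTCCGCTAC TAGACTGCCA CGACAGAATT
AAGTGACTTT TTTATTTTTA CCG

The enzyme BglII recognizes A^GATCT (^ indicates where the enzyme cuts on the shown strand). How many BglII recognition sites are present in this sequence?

0

No occurrence of AGATCT is present in the sequence.
BglII does not cut: 0 sites.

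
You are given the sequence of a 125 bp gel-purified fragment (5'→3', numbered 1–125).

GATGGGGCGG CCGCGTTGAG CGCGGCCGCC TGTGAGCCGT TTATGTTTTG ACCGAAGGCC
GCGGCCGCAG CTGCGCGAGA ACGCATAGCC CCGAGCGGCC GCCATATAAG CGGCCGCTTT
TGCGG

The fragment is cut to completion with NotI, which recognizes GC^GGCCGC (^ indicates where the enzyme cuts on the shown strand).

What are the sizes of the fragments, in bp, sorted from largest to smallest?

39, 34, 15, 15, 14, 8 bp

NotI sites (GCGGCCGC) start at positions 7, 22, 61, 95, 110.
NotI cuts after base 2 of each site, so after positions 8, 23, 62, 96, 111.
Linear molecule, 5 cuts → 6 fragments:
  1–8 → 8 bp
  9–23 → 15 bp
  24–62 → 39 bp
  63–96 → 34 bp
  97–111 → 15 bp
  112–125 → 14 bp
Sorted largest to smallest: 39, 34, 15, 15, 14, 8 bp.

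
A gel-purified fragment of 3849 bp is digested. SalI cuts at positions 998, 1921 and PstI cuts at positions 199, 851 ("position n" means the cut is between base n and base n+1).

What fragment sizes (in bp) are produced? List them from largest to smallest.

Combined cut positions (sorted): 199, 851, 998, 1921.
Linear molecule, 4 cuts → 5 fragments:
  199 − 0 = 199 bp
  851 − 199 = 652 bp
  998 − 851 = 147 bp
  1921 − 998 = 923 bp
  3849 − 1921 = 1928 bp
Sorted largest to smallest: 1928, 923, 652, 199, 147 bp.

1928, 923, 652, 199, 147 bp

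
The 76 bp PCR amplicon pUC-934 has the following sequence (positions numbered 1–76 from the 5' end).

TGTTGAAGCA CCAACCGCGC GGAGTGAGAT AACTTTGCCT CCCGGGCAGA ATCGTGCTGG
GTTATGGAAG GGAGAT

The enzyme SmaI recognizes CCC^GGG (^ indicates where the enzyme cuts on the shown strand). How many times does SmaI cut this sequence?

1

CCCGGG occurs starting at position 41.
SmaI cuts at 1 site.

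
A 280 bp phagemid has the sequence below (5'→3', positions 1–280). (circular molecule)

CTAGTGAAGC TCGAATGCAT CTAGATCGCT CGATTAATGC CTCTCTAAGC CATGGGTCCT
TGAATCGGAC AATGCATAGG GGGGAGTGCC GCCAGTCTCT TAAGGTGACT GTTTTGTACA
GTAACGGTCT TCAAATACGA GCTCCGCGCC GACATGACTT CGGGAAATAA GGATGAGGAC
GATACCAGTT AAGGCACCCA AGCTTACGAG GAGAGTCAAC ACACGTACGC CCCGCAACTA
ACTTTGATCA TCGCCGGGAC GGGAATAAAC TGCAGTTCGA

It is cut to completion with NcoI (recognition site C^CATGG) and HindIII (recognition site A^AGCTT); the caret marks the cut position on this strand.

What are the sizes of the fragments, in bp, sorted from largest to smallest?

The NcoI site (CCATGG) starts at position 50.
NcoI cuts after the first base of each site, so after position 50.
The HindIII site (AAGCTT) starts at position 200.
HindIII cuts after the first base of each site, so after position 200.
Combined cut positions: 50, 200.
Circular molecule, 2 cuts → 2 fragments:
  51–200 → 150 bp
  201–280 then 1–50 → 80 + 50 = 130 bp
Sorted largest to smallest: 150, 130 bp.

150, 130 bp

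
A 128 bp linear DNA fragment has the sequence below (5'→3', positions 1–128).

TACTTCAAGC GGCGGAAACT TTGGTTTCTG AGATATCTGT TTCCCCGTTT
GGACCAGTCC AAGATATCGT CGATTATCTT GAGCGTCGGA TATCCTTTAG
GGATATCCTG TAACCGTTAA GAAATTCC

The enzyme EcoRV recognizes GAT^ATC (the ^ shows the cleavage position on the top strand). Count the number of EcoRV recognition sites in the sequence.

4

GATATC occurs starting at positions 32, 63, 89, 102.
EcoRV cuts at 4 sites.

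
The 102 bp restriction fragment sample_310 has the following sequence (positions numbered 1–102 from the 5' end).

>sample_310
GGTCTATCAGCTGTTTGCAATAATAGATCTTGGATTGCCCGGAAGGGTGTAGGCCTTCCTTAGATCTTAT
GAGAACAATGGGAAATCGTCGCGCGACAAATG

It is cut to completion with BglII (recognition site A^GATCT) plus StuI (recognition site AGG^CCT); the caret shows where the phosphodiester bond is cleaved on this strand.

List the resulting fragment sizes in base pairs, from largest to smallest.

BglII sites (AGATCT) start at positions 25, 62.
BglII cuts after the first base of each site, so after positions 25, 62.
The StuI site (AGGCCT) starts at position 51.
StuI cuts after base 3 of each site, so after position 53.
Combined cut positions: 25, 53, 62.
Linear molecule, 3 cuts → 4 fragments:
  1–25 → 25 bp
  26–53 → 28 bp
  54–62 → 9 bp
  63–102 → 40 bp
Sorted largest to smallest: 40, 28, 25, 9 bp.

40, 28, 25, 9 bp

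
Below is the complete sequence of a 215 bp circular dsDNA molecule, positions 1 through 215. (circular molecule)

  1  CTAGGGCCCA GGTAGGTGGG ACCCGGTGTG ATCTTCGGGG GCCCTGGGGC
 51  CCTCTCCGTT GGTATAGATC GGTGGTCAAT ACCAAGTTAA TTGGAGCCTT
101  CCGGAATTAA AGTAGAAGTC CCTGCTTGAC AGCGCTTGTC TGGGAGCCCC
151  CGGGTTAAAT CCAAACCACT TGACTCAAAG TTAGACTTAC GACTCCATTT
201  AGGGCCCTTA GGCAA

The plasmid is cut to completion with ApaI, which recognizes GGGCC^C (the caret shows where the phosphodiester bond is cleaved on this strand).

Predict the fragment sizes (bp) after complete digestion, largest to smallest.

155, 35, 17, 8 bp

ApaI sites (GGGCCC) start at positions 4, 39, 47, 202.
ApaI cuts after base 5 of each site (before the last base), so after positions 8, 43, 51, 206.
Circular molecule, 4 cuts → 4 fragments:
  9–43 → 35 bp
  44–51 → 8 bp
  52–206 → 155 bp
  207–215 then 1–8 → 9 + 8 = 17 bp
Sorted largest to smallest: 155, 35, 17, 8 bp.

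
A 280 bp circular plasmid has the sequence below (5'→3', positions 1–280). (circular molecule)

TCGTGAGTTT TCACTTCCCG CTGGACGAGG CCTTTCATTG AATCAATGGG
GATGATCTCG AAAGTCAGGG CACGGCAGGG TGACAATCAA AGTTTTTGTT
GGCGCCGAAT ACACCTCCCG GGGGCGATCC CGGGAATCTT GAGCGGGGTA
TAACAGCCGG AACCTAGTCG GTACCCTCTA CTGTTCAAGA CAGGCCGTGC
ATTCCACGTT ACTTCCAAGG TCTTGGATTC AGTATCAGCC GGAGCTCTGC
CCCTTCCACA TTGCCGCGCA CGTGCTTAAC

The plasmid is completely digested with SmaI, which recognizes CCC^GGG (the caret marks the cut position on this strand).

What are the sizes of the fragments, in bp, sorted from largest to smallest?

268, 12 bp

SmaI sites (CCCGGG) start at positions 117, 129.
SmaI cuts after base 3 of each site, so after positions 119, 131.
Circular molecule, 2 cuts → 2 fragments:
  120–131 → 12 bp
  132–280 then 1–119 → 149 + 119 = 268 bp
Sorted largest to smallest: 268, 12 bp.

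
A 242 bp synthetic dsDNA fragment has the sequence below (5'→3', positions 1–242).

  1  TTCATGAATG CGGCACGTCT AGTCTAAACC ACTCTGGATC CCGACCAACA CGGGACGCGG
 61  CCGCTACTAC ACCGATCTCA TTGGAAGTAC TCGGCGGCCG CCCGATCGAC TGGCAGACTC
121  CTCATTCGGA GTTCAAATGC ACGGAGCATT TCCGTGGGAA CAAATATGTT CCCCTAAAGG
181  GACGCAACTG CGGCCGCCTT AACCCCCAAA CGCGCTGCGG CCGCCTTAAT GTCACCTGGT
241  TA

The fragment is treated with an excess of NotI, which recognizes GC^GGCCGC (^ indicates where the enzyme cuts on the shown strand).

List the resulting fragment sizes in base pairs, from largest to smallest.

NotI sites (GCGGCCGC) start at positions 57, 94, 190, 217.
NotI cuts after base 2 of each site, so after positions 58, 95, 191, 218.
Linear molecule, 4 cuts → 5 fragments:
  1–58 → 58 bp
  59–95 → 37 bp
  96–191 → 96 bp
  192–218 → 27 bp
  219–242 → 24 bp
Sorted largest to smallest: 96, 58, 37, 27, 24 bp.

96, 58, 37, 27, 24 bp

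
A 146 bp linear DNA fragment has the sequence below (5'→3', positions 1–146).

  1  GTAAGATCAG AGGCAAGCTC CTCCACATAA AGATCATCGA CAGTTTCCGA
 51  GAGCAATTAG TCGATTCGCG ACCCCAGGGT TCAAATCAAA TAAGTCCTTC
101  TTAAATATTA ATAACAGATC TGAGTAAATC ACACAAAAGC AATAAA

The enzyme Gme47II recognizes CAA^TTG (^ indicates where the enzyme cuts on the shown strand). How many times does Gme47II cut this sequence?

No occurrence of CAATTG is present in the sequence.
Gme47II does not cut: 0 sites.

0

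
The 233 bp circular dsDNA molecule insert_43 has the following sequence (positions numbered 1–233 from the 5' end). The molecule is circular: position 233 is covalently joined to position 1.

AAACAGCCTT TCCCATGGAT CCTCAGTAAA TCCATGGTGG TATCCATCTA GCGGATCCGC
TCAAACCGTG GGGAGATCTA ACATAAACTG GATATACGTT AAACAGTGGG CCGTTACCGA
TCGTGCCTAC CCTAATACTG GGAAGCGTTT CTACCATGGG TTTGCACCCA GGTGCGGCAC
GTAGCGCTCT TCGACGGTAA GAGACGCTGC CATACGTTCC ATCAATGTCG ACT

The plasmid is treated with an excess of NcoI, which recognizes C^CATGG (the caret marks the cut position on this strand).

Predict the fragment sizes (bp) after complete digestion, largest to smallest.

NcoI sites (CCATGG) start at positions 13, 32, 154.
NcoI cuts after the first base of each site, so after positions 13, 32, 154.
Circular molecule, 3 cuts → 3 fragments:
  14–32 → 19 bp
  33–154 → 122 bp
  155–233 then 1–13 → 79 + 13 = 92 bp
Sorted largest to smallest: 122, 92, 19 bp.

122, 92, 19 bp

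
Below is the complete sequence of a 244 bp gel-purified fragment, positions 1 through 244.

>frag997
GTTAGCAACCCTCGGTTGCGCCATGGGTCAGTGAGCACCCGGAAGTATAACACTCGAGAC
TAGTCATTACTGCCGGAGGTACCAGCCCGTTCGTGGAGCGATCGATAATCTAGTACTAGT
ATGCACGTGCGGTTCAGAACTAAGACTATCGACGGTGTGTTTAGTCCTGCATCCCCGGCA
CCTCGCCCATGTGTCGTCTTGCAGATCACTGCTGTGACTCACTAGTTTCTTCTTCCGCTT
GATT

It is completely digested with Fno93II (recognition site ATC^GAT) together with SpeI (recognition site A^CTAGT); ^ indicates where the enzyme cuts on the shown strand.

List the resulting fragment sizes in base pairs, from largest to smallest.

The Fno93II site (ATCGAT) starts at position 101.
Fno93II cuts after base 3 of each site, so after position 103.
SpeI sites (ACTAGT) start at positions 59, 115, 221.
SpeI cuts after the first base of each site, so after positions 59, 115, 221.
Combined cut positions: 59, 103, 115, 221.
Linear molecule, 4 cuts → 5 fragments:
  1–59 → 59 bp
  60–103 → 44 bp
  104–115 → 12 bp
  116–221 → 106 bp
  222–244 → 23 bp
Sorted largest to smallest: 106, 59, 44, 23, 12 bp.

106, 59, 44, 23, 12 bp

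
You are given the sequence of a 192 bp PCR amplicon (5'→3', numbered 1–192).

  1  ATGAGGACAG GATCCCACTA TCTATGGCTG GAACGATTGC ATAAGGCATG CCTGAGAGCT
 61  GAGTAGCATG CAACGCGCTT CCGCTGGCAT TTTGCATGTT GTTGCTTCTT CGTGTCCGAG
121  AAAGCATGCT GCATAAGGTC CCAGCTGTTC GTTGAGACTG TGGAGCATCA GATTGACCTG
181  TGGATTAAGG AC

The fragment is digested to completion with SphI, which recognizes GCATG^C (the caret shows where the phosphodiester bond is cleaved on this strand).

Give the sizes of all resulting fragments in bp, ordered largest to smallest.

64, 58, 50, 20 bp

SphI sites (GCATGC) start at positions 46, 66, 124.
SphI cuts after base 5 of each site (before the last base), so after positions 50, 70, 128.
Linear molecule, 3 cuts → 4 fragments:
  1–50 → 50 bp
  51–70 → 20 bp
  71–128 → 58 bp
  129–192 → 64 bp
Sorted largest to smallest: 64, 58, 50, 20 bp.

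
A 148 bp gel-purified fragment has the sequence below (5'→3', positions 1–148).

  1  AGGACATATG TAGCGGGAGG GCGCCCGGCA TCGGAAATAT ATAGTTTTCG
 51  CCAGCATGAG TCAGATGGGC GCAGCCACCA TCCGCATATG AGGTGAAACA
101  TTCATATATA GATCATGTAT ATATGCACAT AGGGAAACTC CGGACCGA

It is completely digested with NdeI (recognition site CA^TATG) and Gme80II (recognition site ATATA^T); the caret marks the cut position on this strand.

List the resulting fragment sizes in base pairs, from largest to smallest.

NdeI sites (CATATG) start at positions 5, 85.
NdeI cuts after base 2 of each site, so after positions 6, 86.
Gme80II sites (ATATAT) start at positions 37, 104, 119.
Gme80II cuts after base 5 of each site (before the last base), so after positions 41, 108, 123.
Combined cut positions: 6, 41, 86, 108, 123.
Linear molecule, 5 cuts → 6 fragments:
  1–6 → 6 bp
  7–41 → 35 bp
  42–86 → 45 bp
  87–108 → 22 bp
  109–123 → 15 bp
  124–148 → 25 bp
Sorted largest to smallest: 45, 35, 25, 22, 15, 6 bp.

45, 35, 25, 22, 15, 6 bp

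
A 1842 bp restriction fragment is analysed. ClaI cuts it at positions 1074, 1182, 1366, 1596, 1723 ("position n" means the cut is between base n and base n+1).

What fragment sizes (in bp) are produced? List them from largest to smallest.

1074, 230, 184, 127, 119, 108 bp

Linear molecule, 5 cuts → 6 fragments:
  1074 − 0 = 1074 bp
  1182 − 1074 = 108 bp
  1366 − 1182 = 184 bp
  1596 − 1366 = 230 bp
  1723 − 1596 = 127 bp
  1842 − 1723 = 119 bp
Sorted largest to smallest: 1074, 230, 184, 127, 119, 108 bp.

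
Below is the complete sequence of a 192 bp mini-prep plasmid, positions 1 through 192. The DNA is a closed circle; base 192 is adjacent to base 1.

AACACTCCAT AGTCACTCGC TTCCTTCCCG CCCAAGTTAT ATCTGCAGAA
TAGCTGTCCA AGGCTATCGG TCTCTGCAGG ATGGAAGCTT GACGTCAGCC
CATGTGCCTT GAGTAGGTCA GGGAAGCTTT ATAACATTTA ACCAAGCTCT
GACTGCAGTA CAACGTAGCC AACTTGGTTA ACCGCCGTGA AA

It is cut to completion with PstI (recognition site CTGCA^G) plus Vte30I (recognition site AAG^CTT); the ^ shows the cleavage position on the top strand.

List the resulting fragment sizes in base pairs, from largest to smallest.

PstI sites (CTGCAG) start at positions 43, 74, 153.
PstI cuts after base 5 of each site (before the last base), so after positions 47, 78, 157.
Vte30I sites (AAGCTT) start at positions 85, 124.
Vte30I cuts after base 3 of each site, so after positions 87, 126.
Combined cut positions: 47, 78, 87, 126, 157.
Circular molecule, 5 cuts → 5 fragments:
  48–78 → 31 bp
  79–87 → 9 bp
  88–126 → 39 bp
  127–157 → 31 bp
  158–192 then 1–47 → 35 + 47 = 82 bp
Sorted largest to smallest: 82, 39, 31, 31, 9 bp.

82, 39, 31, 31, 9 bp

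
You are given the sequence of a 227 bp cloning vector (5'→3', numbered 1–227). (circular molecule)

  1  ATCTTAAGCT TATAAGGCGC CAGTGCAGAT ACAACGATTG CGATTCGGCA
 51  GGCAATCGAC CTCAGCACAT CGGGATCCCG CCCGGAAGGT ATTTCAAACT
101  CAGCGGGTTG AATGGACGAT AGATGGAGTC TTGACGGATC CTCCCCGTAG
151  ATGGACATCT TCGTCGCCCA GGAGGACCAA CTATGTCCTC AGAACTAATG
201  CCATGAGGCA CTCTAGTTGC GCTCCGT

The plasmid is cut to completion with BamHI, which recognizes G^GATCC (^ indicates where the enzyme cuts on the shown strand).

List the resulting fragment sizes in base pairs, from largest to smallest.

BamHI sites (GGATCC) start at positions 73, 136.
BamHI cuts after the first base of each site, so after positions 73, 136.
Circular molecule, 2 cuts → 2 fragments:
  74–136 → 63 bp
  137–227 then 1–73 → 91 + 73 = 164 bp
Sorted largest to smallest: 164, 63 bp.

164, 63 bp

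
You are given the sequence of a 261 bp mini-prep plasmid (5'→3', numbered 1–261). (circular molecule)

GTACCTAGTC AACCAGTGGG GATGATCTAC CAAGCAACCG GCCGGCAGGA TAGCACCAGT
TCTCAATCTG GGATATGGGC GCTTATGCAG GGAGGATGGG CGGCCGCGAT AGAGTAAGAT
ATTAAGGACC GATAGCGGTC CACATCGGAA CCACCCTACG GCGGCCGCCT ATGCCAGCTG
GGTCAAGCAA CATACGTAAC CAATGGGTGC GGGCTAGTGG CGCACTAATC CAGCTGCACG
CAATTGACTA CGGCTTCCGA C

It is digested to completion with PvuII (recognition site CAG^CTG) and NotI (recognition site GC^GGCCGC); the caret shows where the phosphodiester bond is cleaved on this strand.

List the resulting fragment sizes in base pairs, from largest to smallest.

129, 61, 56, 15 bp

PvuII sites (CAGCTG) start at positions 175, 231.
PvuII cuts after base 3 of each site, so after positions 177, 233.
NotI sites (GCGGCCGC) start at positions 100, 161.
NotI cuts after base 2 of each site, so after positions 101, 162.
Combined cut positions: 101, 162, 177, 233.
Circular molecule, 4 cuts → 4 fragments:
  102–162 → 61 bp
  163–177 → 15 bp
  178–233 → 56 bp
  234–261 then 1–101 → 28 + 101 = 129 bp
Sorted largest to smallest: 129, 61, 56, 15 bp.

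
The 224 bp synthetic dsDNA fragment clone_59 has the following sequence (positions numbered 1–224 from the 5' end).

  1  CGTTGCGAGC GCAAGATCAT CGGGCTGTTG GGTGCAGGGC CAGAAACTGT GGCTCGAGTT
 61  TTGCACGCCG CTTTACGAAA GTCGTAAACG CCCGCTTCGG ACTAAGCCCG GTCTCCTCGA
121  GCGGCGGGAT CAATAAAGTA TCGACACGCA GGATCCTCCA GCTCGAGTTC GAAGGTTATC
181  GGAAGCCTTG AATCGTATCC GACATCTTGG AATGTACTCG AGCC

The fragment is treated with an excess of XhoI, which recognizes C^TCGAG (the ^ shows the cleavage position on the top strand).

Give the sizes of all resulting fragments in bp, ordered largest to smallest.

XhoI sites (CTCGAG) start at positions 53, 116, 162, 217.
XhoI cuts after the first base of each site, so after positions 53, 116, 162, 217.
Linear molecule, 4 cuts → 5 fragments:
  1–53 → 53 bp
  54–116 → 63 bp
  117–162 → 46 bp
  163–217 → 55 bp
  218–224 → 7 bp
Sorted largest to smallest: 63, 55, 53, 46, 7 bp.

63, 55, 53, 46, 7 bp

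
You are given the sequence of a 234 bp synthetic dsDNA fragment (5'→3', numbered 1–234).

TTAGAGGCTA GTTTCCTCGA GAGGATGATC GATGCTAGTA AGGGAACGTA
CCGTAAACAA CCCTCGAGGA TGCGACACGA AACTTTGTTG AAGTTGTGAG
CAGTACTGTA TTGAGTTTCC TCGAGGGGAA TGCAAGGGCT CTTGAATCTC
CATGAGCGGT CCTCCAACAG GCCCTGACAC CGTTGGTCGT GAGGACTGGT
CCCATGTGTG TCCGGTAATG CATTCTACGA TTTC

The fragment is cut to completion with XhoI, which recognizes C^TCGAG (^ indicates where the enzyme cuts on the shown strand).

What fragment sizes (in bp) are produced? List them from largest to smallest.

XhoI sites (CTCGAG) start at positions 16, 63, 120.
XhoI cuts after the first base of each site, so after positions 16, 63, 120.
Linear molecule, 3 cuts → 4 fragments:
  1–16 → 16 bp
  17–63 → 47 bp
  64–120 → 57 bp
  121–234 → 114 bp
Sorted largest to smallest: 114, 57, 47, 16 bp.

114, 57, 47, 16 bp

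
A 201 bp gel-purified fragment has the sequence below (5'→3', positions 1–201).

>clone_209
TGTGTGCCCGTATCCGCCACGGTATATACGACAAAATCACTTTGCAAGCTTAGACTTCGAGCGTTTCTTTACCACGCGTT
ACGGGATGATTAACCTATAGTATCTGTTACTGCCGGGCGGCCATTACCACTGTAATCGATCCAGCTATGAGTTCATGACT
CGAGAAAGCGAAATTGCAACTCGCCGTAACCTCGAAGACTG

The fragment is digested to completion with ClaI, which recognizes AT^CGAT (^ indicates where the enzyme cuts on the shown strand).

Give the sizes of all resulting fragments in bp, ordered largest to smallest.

The ClaI site (ATCGAT) starts at position 135.
ClaI cuts after base 2 of each site, so after position 136.
Linear molecule, 1 cut → 2 fragments:
  1–136 → 136 bp
  137–201 → 65 bp
Sorted largest to smallest: 136, 65 bp.

136, 65 bp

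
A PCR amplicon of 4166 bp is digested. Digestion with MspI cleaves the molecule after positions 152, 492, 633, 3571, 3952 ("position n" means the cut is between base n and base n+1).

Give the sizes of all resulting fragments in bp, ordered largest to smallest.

2938, 381, 340, 214, 152, 141 bp

Linear molecule, 5 cuts → 6 fragments:
  152 − 0 = 152 bp
  492 − 152 = 340 bp
  633 − 492 = 141 bp
  3571 − 633 = 2938 bp
  3952 − 3571 = 381 bp
  4166 − 3952 = 214 bp
Sorted largest to smallest: 2938, 381, 340, 214, 152, 141 bp.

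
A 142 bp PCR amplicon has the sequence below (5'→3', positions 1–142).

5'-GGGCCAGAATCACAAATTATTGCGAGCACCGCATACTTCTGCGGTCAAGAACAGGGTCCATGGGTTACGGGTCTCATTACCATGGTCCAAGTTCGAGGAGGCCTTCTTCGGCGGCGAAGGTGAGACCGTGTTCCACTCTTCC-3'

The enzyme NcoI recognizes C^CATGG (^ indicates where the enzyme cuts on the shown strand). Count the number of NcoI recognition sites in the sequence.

CCATGG occurs starting at positions 58, 80.
NcoI cuts at 2 sites.

2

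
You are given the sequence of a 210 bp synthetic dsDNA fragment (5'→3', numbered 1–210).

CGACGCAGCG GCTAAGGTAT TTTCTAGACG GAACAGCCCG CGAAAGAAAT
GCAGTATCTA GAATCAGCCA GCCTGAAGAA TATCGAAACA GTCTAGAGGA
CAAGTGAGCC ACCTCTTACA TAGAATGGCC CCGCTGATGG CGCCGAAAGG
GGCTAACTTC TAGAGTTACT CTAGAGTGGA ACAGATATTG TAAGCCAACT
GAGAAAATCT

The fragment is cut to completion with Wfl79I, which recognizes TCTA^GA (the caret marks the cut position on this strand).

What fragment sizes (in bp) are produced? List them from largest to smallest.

Wfl79I sites (TCTAGA) start at positions 23, 57, 92, 159, 170.
Wfl79I cuts after base 4 of each site, so after positions 26, 60, 95, 162, 173.
Linear molecule, 5 cuts → 6 fragments:
  1–26 → 26 bp
  27–60 → 34 bp
  61–95 → 35 bp
  96–162 → 67 bp
  163–173 → 11 bp
  174–210 → 37 bp
Sorted largest to smallest: 67, 37, 35, 34, 26, 11 bp.

67, 37, 35, 34, 26, 11 bp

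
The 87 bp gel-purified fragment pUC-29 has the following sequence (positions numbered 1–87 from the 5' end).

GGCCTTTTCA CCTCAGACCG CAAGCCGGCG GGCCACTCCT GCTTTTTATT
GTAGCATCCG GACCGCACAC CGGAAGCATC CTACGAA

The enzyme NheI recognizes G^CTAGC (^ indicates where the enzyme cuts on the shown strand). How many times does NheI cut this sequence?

0

No occurrence of GCTAGC is present in the sequence.
NheI does not cut: 0 sites.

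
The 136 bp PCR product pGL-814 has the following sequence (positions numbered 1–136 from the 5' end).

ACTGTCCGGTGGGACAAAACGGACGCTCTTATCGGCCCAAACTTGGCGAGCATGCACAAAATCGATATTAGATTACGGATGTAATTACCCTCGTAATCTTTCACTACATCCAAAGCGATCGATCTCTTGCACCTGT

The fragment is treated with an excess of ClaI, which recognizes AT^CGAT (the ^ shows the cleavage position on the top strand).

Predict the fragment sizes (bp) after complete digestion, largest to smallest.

ClaI sites (ATCGAT) start at positions 61, 118.
ClaI cuts after base 2 of each site, so after positions 62, 119.
Linear molecule, 2 cuts → 3 fragments:
  1–62 → 62 bp
  63–119 → 57 bp
  120–136 → 17 bp
Sorted largest to smallest: 62, 57, 17 bp.

62, 57, 17 bp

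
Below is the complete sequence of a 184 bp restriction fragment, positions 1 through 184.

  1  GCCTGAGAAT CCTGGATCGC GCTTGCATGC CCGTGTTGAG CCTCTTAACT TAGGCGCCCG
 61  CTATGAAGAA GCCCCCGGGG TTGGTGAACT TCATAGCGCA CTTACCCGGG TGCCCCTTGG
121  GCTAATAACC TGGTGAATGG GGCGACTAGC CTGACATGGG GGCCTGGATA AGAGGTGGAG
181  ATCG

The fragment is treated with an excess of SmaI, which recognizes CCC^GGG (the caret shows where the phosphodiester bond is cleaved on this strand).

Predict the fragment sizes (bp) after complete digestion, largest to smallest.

SmaI sites (CCCGGG) start at positions 74, 105.
SmaI cuts after base 3 of each site, so after positions 76, 107.
Linear molecule, 2 cuts → 3 fragments:
  1–76 → 76 bp
  77–107 → 31 bp
  108–184 → 77 bp
Sorted largest to smallest: 77, 76, 31 bp.

77, 76, 31 bp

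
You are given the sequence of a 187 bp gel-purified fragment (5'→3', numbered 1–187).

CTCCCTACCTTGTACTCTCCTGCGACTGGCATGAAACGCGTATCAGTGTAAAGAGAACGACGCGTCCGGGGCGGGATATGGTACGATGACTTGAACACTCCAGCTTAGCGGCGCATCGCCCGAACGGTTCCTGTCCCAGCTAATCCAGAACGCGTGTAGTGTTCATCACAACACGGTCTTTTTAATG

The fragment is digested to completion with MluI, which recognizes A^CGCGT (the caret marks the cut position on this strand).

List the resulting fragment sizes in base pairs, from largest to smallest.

90, 37, 36, 24 bp

MluI sites (ACGCGT) start at positions 36, 60, 150.
MluI cuts after the first base of each site, so after positions 36, 60, 150.
Linear molecule, 3 cuts → 4 fragments:
  1–36 → 36 bp
  37–60 → 24 bp
  61–150 → 90 bp
  151–187 → 37 bp
Sorted largest to smallest: 90, 37, 36, 24 bp.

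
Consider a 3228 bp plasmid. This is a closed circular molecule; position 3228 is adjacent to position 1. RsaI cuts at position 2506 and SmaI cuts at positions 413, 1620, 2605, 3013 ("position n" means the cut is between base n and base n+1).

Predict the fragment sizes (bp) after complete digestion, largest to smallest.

1207, 886, 628, 408, 99 bp

Combined cut positions (sorted): 413, 1620, 2506, 2605, 3013.
Circular molecule, 5 cuts → 5 fragments:
  1620 − 413 = 1207 bp
  2506 − 1620 = 886 bp
  2605 − 2506 = 99 bp
  3013 − 2605 = 408 bp
  wrap: 3228 − 3013 + 413 = 628 bp
Sorted largest to smallest: 1207, 886, 628, 408, 99 bp.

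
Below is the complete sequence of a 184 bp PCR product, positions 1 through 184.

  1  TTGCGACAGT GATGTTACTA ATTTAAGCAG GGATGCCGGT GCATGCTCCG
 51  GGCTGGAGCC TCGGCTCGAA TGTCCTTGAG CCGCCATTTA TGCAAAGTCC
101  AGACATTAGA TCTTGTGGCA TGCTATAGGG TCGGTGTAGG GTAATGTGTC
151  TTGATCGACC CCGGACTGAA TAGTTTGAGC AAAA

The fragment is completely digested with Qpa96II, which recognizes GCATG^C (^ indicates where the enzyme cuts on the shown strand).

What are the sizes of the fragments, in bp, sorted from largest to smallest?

Qpa96II sites (GCATGC) start at positions 41, 118.
Qpa96II cuts after base 5 of each site (before the last base), so after positions 45, 122.
Linear molecule, 2 cuts → 3 fragments:
  1–45 → 45 bp
  46–122 → 77 bp
  123–184 → 62 bp
Sorted largest to smallest: 77, 62, 45 bp.

77, 62, 45 bp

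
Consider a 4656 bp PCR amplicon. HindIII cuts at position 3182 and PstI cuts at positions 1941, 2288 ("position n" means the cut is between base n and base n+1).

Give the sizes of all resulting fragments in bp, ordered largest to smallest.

Combined cut positions (sorted): 1941, 2288, 3182.
Linear molecule, 3 cuts → 4 fragments:
  1941 − 0 = 1941 bp
  2288 − 1941 = 347 bp
  3182 − 2288 = 894 bp
  4656 − 3182 = 1474 bp
Sorted largest to smallest: 1941, 1474, 894, 347 bp.

1941, 1474, 894, 347 bp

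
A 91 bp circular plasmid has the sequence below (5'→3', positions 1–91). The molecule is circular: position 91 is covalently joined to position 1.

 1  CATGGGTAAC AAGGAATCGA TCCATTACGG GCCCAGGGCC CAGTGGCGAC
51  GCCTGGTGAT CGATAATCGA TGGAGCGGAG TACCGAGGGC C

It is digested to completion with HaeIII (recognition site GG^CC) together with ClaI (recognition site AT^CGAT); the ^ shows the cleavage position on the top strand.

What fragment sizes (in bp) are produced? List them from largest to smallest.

22, 22, 19, 14, 7, 7 bp

HaeIII sites (GGCC) start at positions 30, 37, 88.
HaeIII cuts after base 2 of each site, so after positions 31, 38, 89.
ClaI sites (ATCGAT) start at positions 16, 59, 66.
ClaI cuts after base 2 of each site, so after positions 17, 60, 67.
Combined cut positions: 17, 31, 38, 60, 67, 89.
Circular molecule, 6 cuts → 6 fragments:
  18–31 → 14 bp
  32–38 → 7 bp
  39–60 → 22 bp
  61–67 → 7 bp
  68–89 → 22 bp
  90–91 then 1–17 → 2 + 17 = 19 bp
Sorted largest to smallest: 22, 22, 19, 14, 7, 7 bp.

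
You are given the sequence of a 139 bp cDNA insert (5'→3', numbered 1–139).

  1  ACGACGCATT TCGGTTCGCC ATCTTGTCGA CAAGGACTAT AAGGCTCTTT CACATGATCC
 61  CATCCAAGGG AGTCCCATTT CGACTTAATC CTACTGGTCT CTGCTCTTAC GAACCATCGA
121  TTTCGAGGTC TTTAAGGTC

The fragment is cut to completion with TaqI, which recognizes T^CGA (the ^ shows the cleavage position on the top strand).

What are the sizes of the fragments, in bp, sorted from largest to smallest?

53, 37, 27, 16, 6 bp

TaqI sites (TCGA) start at positions 27, 80, 117, 123.
TaqI cuts after the first base of each site, so after positions 27, 80, 117, 123.
Linear molecule, 4 cuts → 5 fragments:
  1–27 → 27 bp
  28–80 → 53 bp
  81–117 → 37 bp
  118–123 → 6 bp
  124–139 → 16 bp
Sorted largest to smallest: 53, 37, 27, 16, 6 bp.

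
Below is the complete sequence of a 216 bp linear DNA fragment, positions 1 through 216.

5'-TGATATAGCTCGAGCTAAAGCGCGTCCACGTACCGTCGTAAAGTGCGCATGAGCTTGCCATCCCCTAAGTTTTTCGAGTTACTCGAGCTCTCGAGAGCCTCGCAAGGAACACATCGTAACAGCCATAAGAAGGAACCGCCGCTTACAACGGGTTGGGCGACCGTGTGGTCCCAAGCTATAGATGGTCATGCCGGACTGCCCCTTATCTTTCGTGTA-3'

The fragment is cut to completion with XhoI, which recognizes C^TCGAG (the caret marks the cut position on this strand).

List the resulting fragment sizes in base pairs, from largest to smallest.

126, 73, 9, 8 bp

XhoI sites (CTCGAG) start at positions 9, 82, 90.
XhoI cuts after the first base of each site, so after positions 9, 82, 90.
Linear molecule, 3 cuts → 4 fragments:
  1–9 → 9 bp
  10–82 → 73 bp
  83–90 → 8 bp
  91–216 → 126 bp
Sorted largest to smallest: 126, 73, 9, 8 bp.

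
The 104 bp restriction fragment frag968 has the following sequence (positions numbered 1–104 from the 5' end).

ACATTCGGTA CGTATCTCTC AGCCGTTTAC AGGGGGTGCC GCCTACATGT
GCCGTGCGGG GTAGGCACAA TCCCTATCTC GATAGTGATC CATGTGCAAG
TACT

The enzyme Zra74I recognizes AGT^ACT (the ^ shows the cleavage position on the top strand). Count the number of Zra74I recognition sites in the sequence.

AGTACT occurs starting at position 99.
Zra74I cuts at 1 site.

1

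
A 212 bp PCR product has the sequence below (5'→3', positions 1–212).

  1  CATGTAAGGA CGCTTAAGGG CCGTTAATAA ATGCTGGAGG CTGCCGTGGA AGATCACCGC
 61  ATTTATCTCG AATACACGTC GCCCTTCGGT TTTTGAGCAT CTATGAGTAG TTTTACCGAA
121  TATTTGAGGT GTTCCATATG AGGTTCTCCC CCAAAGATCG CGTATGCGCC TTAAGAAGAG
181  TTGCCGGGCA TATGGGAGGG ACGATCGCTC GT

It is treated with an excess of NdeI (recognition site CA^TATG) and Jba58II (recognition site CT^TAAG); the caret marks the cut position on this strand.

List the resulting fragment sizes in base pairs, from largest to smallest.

122, 35, 22, 19, 14 bp

NdeI sites (CATATG) start at positions 135, 189.
NdeI cuts after base 2 of each site, so after positions 136, 190.
Jba58II sites (CTTAAG) start at positions 13, 170.
Jba58II cuts after base 2 of each site, so after positions 14, 171.
Combined cut positions: 14, 136, 171, 190.
Linear molecule, 4 cuts → 5 fragments:
  1–14 → 14 bp
  15–136 → 122 bp
  137–171 → 35 bp
  172–190 → 19 bp
  191–212 → 22 bp
Sorted largest to smallest: 122, 35, 22, 19, 14 bp.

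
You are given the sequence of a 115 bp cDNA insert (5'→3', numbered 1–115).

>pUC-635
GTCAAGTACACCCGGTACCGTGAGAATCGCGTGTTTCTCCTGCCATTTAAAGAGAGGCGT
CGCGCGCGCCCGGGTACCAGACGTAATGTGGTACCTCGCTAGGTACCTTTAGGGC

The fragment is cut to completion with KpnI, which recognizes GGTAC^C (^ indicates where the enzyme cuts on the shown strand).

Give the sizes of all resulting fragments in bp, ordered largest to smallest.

KpnI sites (GGTACC) start at positions 14, 73, 90, 102.
KpnI cuts after base 5 of each site (before the last base), so after positions 18, 77, 94, 106.
Linear molecule, 4 cuts → 5 fragments:
  1–18 → 18 bp
  19–77 → 59 bp
  78–94 → 17 bp
  95–106 → 12 bp
  107–115 → 9 bp
Sorted largest to smallest: 59, 18, 17, 12, 9 bp.

59, 18, 17, 12, 9 bp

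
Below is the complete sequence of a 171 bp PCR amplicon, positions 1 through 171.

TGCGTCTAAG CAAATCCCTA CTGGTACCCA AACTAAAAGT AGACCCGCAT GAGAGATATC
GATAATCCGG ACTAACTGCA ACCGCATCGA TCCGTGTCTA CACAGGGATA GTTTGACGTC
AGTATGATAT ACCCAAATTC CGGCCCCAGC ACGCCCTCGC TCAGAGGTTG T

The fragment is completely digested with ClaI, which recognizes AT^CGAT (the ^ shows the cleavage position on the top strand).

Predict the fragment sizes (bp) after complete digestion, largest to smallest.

ClaI sites (ATCGAT) start at positions 58, 86.
ClaI cuts after base 2 of each site, so after positions 59, 87.
Linear molecule, 2 cuts → 3 fragments:
  1–59 → 59 bp
  60–87 → 28 bp
  88–171 → 84 bp
Sorted largest to smallest: 84, 59, 28 bp.

84, 59, 28 bp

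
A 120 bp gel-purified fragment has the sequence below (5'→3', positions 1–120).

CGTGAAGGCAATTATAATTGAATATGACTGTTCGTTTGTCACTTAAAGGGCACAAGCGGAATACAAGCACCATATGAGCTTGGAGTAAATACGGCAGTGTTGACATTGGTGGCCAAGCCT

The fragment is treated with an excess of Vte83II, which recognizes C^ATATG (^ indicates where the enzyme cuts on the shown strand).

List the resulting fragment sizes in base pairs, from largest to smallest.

71, 49 bp

The Vte83II site (CATATG) starts at position 71.
Vte83II cuts after the first base of each site, so after position 71.
Linear molecule, 1 cut → 2 fragments:
  1–71 → 71 bp
  72–120 → 49 bp
Sorted largest to smallest: 71, 49 bp.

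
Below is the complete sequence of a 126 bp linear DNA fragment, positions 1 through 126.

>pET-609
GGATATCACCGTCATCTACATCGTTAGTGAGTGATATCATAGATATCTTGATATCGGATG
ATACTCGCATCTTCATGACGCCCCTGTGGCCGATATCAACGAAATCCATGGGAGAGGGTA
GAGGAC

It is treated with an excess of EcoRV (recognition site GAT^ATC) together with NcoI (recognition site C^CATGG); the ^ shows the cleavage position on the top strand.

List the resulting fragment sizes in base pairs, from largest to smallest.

EcoRV sites (GATATC) start at positions 2, 33, 42, 50, 92.
EcoRV cuts after base 3 of each site, so after positions 4, 35, 44, 52, 94.
The NcoI site (CCATGG) starts at position 106.
NcoI cuts after the first base of each site, so after position 106.
Combined cut positions: 4, 35, 44, 52, 94, 106.
Linear molecule, 6 cuts → 7 fragments:
  1–4 → 4 bp
  5–35 → 31 bp
  36–44 → 9 bp
  45–52 → 8 bp
  53–94 → 42 bp
  95–106 → 12 bp
  107–126 → 20 bp
Sorted largest to smallest: 42, 31, 20, 12, 9, 8, 4 bp.

42, 31, 20, 12, 9, 8, 4 bp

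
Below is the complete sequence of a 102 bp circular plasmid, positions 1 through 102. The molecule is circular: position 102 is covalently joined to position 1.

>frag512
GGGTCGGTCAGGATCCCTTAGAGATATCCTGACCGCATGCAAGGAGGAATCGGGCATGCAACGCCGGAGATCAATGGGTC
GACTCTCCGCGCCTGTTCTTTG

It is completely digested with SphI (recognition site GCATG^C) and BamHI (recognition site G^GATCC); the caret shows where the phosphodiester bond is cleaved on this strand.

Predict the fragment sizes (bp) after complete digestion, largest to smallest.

55, 28, 19 bp

SphI sites (GCATGC) start at positions 35, 54.
SphI cuts after base 5 of each site (before the last base), so after positions 39, 58.
The BamHI site (GGATCC) starts at position 11.
BamHI cuts after the first base of each site, so after position 11.
Combined cut positions: 11, 39, 58.
Circular molecule, 3 cuts → 3 fragments:
  12–39 → 28 bp
  40–58 → 19 bp
  59–102 then 1–11 → 44 + 11 = 55 bp
Sorted largest to smallest: 55, 28, 19 bp.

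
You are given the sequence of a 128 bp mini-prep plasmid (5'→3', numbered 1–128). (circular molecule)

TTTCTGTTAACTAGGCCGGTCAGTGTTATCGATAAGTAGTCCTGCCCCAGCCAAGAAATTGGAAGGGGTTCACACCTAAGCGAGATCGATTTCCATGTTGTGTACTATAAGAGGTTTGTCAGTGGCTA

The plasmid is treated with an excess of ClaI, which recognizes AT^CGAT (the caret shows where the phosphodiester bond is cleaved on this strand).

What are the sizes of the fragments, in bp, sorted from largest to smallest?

71, 57 bp

ClaI sites (ATCGAT) start at positions 28, 85.
ClaI cuts after base 2 of each site, so after positions 29, 86.
Circular molecule, 2 cuts → 2 fragments:
  30–86 → 57 bp
  87–128 then 1–29 → 42 + 29 = 71 bp
Sorted largest to smallest: 71, 57 bp.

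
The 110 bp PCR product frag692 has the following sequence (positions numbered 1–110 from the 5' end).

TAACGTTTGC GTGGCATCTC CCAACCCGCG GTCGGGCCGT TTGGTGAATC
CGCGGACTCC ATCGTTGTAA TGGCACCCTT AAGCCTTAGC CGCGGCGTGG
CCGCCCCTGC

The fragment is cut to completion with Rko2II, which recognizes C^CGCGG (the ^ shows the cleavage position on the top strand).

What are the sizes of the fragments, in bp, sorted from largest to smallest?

Rko2II sites (CCGCGG) start at positions 26, 50, 90.
Rko2II cuts after the first base of each site, so after positions 26, 50, 90.
Linear molecule, 3 cuts → 4 fragments:
  1–26 → 26 bp
  27–50 → 24 bp
  51–90 → 40 bp
  91–110 → 20 bp
Sorted largest to smallest: 40, 26, 24, 20 bp.

40, 26, 24, 20 bp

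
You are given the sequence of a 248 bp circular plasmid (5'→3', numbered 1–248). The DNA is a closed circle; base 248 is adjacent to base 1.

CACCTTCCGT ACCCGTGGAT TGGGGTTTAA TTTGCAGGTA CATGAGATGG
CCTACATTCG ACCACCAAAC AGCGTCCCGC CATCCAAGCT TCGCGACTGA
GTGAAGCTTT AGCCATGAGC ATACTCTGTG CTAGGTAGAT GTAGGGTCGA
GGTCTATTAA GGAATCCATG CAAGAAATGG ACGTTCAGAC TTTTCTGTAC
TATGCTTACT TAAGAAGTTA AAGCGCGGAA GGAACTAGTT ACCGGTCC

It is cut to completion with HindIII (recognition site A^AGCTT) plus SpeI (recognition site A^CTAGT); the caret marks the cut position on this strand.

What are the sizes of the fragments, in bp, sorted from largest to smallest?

HindIII sites (AAGCTT) start at positions 86, 104.
HindIII cuts after the first base of each site, so after positions 86, 104.
The SpeI site (ACTAGT) starts at position 234.
SpeI cuts after the first base of each site, so after position 234.
Combined cut positions: 86, 104, 234.
Circular molecule, 3 cuts → 3 fragments:
  87–104 → 18 bp
  105–234 → 130 bp
  235–248 then 1–86 → 14 + 86 = 100 bp
Sorted largest to smallest: 130, 100, 18 bp.

130, 100, 18 bp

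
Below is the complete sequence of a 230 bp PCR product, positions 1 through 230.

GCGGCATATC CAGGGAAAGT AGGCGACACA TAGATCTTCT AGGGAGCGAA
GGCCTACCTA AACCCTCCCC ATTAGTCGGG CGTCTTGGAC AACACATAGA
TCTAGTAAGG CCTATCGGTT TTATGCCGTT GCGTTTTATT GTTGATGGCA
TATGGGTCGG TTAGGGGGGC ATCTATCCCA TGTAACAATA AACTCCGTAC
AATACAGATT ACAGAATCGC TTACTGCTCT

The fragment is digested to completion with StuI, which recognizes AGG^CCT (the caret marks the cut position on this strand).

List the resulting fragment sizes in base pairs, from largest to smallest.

120, 58, 52 bp

StuI sites (AGGCCT) start at positions 50, 108.
StuI cuts after base 3 of each site, so after positions 52, 110.
Linear molecule, 2 cuts → 3 fragments:
  1–52 → 52 bp
  53–110 → 58 bp
  111–230 → 120 bp
Sorted largest to smallest: 120, 58, 52 bp.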